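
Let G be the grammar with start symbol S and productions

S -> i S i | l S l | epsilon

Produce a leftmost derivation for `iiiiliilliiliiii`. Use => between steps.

S=>iSi=>iiSii=>iiiSiii=>iiiiSiiii=>iiiilSliiii=>iiiiliSiliiii=>iiiiliiSiiliiii=>iiiiliilSliiliiii=>iiiiliilliiliiii

S => iSi   [S -> i S i]
iSi => iiSii   [S -> i S i]
iiSii => iiiSiii   [S -> i S i]
iiiSiii => iiiiSiiii   [S -> i S i]
iiiiSiiii => iiiilSliiii   [S -> l S l]
iiiilSliiii => iiiiliSiliiii   [S -> i S i]
iiiiliSiliiii => iiiiliiSiiliiii   [S -> i S i]
iiiiliiSiiliiii => iiiiliilSliiliiii   [S -> l S l]
iiiiliilSliiliiii => iiiiliilliiliiii   [S -> epsilon]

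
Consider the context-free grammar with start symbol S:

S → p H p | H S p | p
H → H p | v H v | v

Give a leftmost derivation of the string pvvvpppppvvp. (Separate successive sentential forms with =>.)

S => pHp   [S → p H p]
pHp => pvHvp   [H → v H v]
pvHvp => pvvHvvp   [H → v H v]
pvvHvvp => pvvHpvvp   [H → H p]
pvvHpvvp => pvvHppvvp   [H → H p]
pvvHppvvp => pvvHpppvvp   [H → H p]
pvvHpppvvp => pvvHppppvvp   [H → H p]
pvvHppppvvp => pvvHpppppvvp   [H → H p]
pvvHpppppvvp => pvvvpppppvvp   [H → v]

S=>pHp=>pvHvp=>pvvHvvp=>pvvHpvvp=>pvvHppvvp=>pvvHpppvvp=>pvvHppppvvp=>pvvHpppppvvp=>pvvvpppppvvp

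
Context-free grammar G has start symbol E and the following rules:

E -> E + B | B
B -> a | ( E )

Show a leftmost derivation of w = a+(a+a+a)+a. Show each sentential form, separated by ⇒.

E ⇒ E+B ⇒ E+B+B ⇒ B+B+B ⇒ a+B+B ⇒ a+(E)+B ⇒ a+(E+B)+B ⇒ a+(E+B+B)+B ⇒ a+(B+B+B)+B ⇒ a+(a+B+B)+B ⇒ a+(a+a+B)+B ⇒ a+(a+a+a)+B ⇒ a+(a+a+a)+a

E ⇒ E+B   [E -> E + B]
E+B ⇒ E+B+B   [E -> E + B]
E+B+B ⇒ B+B+B   [E -> B]
B+B+B ⇒ a+B+B   [B -> a]
a+B+B ⇒ a+(E)+B   [B -> ( E )]
a+(E)+B ⇒ a+(E+B)+B   [E -> E + B]
a+(E+B)+B ⇒ a+(E+B+B)+B   [E -> E + B]
a+(E+B+B)+B ⇒ a+(B+B+B)+B   [E -> B]
a+(B+B+B)+B ⇒ a+(a+B+B)+B   [B -> a]
a+(a+B+B)+B ⇒ a+(a+a+B)+B   [B -> a]
a+(a+a+B)+B ⇒ a+(a+a+a)+B   [B -> a]
a+(a+a+a)+B ⇒ a+(a+a+a)+a   [B -> a]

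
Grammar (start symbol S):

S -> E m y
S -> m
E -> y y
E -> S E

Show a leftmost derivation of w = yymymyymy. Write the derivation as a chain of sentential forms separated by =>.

S => Emy   [S -> E m y]
Emy => SEmy   [E -> S E]
SEmy => EmyEmy   [S -> E m y]
EmyEmy => yymyEmy   [E -> y y]
yymyEmy => yymySEmy   [E -> S E]
yymySEmy => yymymEmy   [S -> m]
yymymEmy => yymymyymy   [E -> y y]

S => Emy => SEmy => EmyEmy => yymyEmy => yymySEmy => yymymEmy => yymymyymy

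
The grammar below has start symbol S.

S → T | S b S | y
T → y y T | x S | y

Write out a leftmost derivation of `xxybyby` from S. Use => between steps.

S=>SbS=>TbS=>xSbS=>xTbS=>xxSbS=>xxSbSbS=>xxTbSbS=>xxybSbS=>xxybybS=>xxybyby

S => SbS   [S → S b S]
SbS => TbS   [S → T]
TbS => xSbS   [T → x S]
xSbS => xTbS   [S → T]
xTbS => xxSbS   [T → x S]
xxSbS => xxSbSbS   [S → S b S]
xxSbSbS => xxTbSbS   [S → T]
xxTbSbS => xxybSbS   [T → y]
xxybSbS => xxybybS   [S → y]
xxybybS => xxybyby   [S → y]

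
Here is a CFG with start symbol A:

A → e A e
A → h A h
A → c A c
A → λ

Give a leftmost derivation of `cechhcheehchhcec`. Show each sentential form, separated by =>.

A=>cAc=>ceAec=>cecAcec=>cechAhcec=>cechhAhhcec=>cechhcAchhcec=>cechhchAhchhcec=>cechhcheAehchhcec=>cechhcheehchhcec

A => cAc   [A → c A c]
cAc => ceAec   [A → e A e]
ceAec => cecAcec   [A → c A c]
cecAcec => cechAhcec   [A → h A h]
cechAhcec => cechhAhhcec   [A → h A h]
cechhAhhcec => cechhcAchhcec   [A → c A c]
cechhcAchhcec => cechhchAhchhcec   [A → h A h]
cechhchAhchhcec => cechhcheAehchhcec   [A → e A e]
cechhcheAehchhcec => cechhcheehchhcec   [A → λ]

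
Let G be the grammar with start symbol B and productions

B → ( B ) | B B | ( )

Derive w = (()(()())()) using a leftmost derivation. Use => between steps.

B=>(B)=>(BB)=>(BBB)=>(()BB)=>(()(B)B)=>(()(BB)B)=>(()(()B)B)=>(()(()())B)=>(()(()())())

B => (B)   [B → ( B )]
(B) => (BB)   [B → B B]
(BB) => (BBB)   [B → B B]
(BBB) => (()BB)   [B → ( )]
(()BB) => (()(B)B)   [B → ( B )]
(()(B)B) => (()(BB)B)   [B → B B]
(()(BB)B) => (()(()B)B)   [B → ( )]
(()(()B)B) => (()(()())B)   [B → ( )]
(()(()())B) => (()(()())())   [B → ( )]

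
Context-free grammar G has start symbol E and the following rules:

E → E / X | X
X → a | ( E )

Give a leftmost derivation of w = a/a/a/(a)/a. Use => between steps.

E => E/X => E/X/X => E/X/X/X => E/X/X/X/X => X/X/X/X/X => a/X/X/X/X => a/a/X/X/X => a/a/a/X/X => a/a/a/(E)/X => a/a/a/(X)/X => a/a/a/(a)/X => a/a/a/(a)/a

E => E/X   [E → E / X]
E/X => E/X/X   [E → E / X]
E/X/X => E/X/X/X   [E → E / X]
E/X/X/X => E/X/X/X/X   [E → E / X]
E/X/X/X/X => X/X/X/X/X   [E → X]
X/X/X/X/X => a/X/X/X/X   [X → a]
a/X/X/X/X => a/a/X/X/X   [X → a]
a/a/X/X/X => a/a/a/X/X   [X → a]
a/a/a/X/X => a/a/a/(E)/X   [X → ( E )]
a/a/a/(E)/X => a/a/a/(X)/X   [E → X]
a/a/a/(X)/X => a/a/a/(a)/X   [X → a]
a/a/a/(a)/X => a/a/a/(a)/a   [X → a]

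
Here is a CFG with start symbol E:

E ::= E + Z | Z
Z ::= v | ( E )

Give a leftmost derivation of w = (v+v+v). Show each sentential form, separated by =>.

E => Z => (E) => (E+Z) => (E+Z+Z) => (Z+Z+Z) => (v+Z+Z) => (v+v+Z) => (v+v+v)

E => Z   [E ::= Z]
Z => (E)   [Z ::= ( E )]
(E) => (E+Z)   [E ::= E + Z]
(E+Z) => (E+Z+Z)   [E ::= E + Z]
(E+Z+Z) => (Z+Z+Z)   [E ::= Z]
(Z+Z+Z) => (v+Z+Z)   [Z ::= v]
(v+Z+Z) => (v+v+Z)   [Z ::= v]
(v+v+Z) => (v+v+v)   [Z ::= v]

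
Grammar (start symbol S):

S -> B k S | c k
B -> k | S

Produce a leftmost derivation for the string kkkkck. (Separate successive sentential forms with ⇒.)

S⇒BkS⇒kkS⇒kkBkS⇒kkkkS⇒kkkkck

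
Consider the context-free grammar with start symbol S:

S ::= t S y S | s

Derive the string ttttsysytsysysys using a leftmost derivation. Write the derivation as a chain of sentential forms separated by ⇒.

S ⇒ tSyS ⇒ ttSySyS ⇒ tttSySySyS ⇒ ttttSySySySyS ⇒ ttttsySySySyS ⇒ ttttsysySySyS ⇒ ttttsysytSySySyS ⇒ ttttsysytsySySyS ⇒ ttttsysytsysySyS ⇒ ttttsysytsysysyS ⇒ ttttsysytsysysys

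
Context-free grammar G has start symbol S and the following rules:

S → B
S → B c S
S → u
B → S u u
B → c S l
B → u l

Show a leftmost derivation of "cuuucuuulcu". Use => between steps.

S => BcS => cSlcS => cBlcS => cSuulcS => cBcSuulcS => cSuucSuulcS => cuuucSuulcS => cuuucuuulcS => cuuucuuulcu

S => BcS   [S → B c S]
BcS => cSlcS   [B → c S l]
cSlcS => cBlcS   [S → B]
cBlcS => cSuulcS   [B → S u u]
cSuulcS => cBcSuulcS   [S → B c S]
cBcSuulcS => cSuucSuulcS   [B → S u u]
cSuucSuulcS => cuuucSuulcS   [S → u]
cuuucSuulcS => cuuucuuulcS   [S → u]
cuuucuuulcS => cuuucuuulcu   [S → u]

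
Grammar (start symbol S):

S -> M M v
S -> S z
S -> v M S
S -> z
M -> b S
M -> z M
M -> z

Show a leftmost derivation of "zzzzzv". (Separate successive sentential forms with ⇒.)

S ⇒ MMv   [S -> M M v]
MMv ⇒ zMMv   [M -> z M]
zMMv ⇒ zzMMv   [M -> z M]
zzMMv ⇒ zzzMv   [M -> z]
zzzMv ⇒ zzzzMv   [M -> z M]
zzzzMv ⇒ zzzzzv   [M -> z]

S ⇒ MMv ⇒ zMMv ⇒ zzMMv ⇒ zzzMv ⇒ zzzzMv ⇒ zzzzzv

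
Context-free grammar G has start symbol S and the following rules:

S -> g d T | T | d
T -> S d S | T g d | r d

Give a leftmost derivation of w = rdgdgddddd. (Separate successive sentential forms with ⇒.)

S⇒T⇒SdS⇒TdS⇒SdSdS⇒TdSdS⇒TgddSdS⇒TgdgddSdS⇒rdgdgddSdS⇒rdgdgddddS⇒rdgdgddddd

S ⇒ T   [S -> T]
T ⇒ SdS   [T -> S d S]
SdS ⇒ TdS   [S -> T]
TdS ⇒ SdSdS   [T -> S d S]
SdSdS ⇒ TdSdS   [S -> T]
TdSdS ⇒ TgddSdS   [T -> T g d]
TgddSdS ⇒ TgdgddSdS   [T -> T g d]
TgdgddSdS ⇒ rdgdgddSdS   [T -> r d]
rdgdgddSdS ⇒ rdgdgddddS   [S -> d]
rdgdgddddS ⇒ rdgdgddddd   [S -> d]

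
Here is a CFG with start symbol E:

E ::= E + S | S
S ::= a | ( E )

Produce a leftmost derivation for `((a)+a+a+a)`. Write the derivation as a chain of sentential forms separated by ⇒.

E ⇒ S   [E ::= S]
S ⇒ (E)   [S ::= ( E )]
(E) ⇒ (E+S)   [E ::= E + S]
(E+S) ⇒ (E+S+S)   [E ::= E + S]
(E+S+S) ⇒ (E+S+S+S)   [E ::= E + S]
(E+S+S+S) ⇒ (S+S+S+S)   [E ::= S]
(S+S+S+S) ⇒ ((E)+S+S+S)   [S ::= ( E )]
((E)+S+S+S) ⇒ ((S)+S+S+S)   [E ::= S]
((S)+S+S+S) ⇒ ((a)+S+S+S)   [S ::= a]
((a)+S+S+S) ⇒ ((a)+a+S+S)   [S ::= a]
((a)+a+S+S) ⇒ ((a)+a+a+S)   [S ::= a]
((a)+a+a+S) ⇒ ((a)+a+a+a)   [S ::= a]

E ⇒ S ⇒ (E) ⇒ (E+S) ⇒ (E+S+S) ⇒ (E+S+S+S) ⇒ (S+S+S+S) ⇒ ((E)+S+S+S) ⇒ ((S)+S+S+S) ⇒ ((a)+S+S+S) ⇒ ((a)+a+S+S) ⇒ ((a)+a+a+S) ⇒ ((a)+a+a+a)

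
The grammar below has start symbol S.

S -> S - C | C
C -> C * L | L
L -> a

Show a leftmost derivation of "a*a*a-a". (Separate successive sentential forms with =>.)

S => S-C => C-C => C*L-C => C*L*L-C => L*L*L-C => a*L*L-C => a*a*L-C => a*a*a-C => a*a*a-L => a*a*a-a

S => S-C   [S -> S - C]
S-C => C-C   [S -> C]
C-C => C*L-C   [C -> C * L]
C*L-C => C*L*L-C   [C -> C * L]
C*L*L-C => L*L*L-C   [C -> L]
L*L*L-C => a*L*L-C   [L -> a]
a*L*L-C => a*a*L-C   [L -> a]
a*a*L-C => a*a*a-C   [L -> a]
a*a*a-C => a*a*a-L   [C -> L]
a*a*a-L => a*a*a-a   [L -> a]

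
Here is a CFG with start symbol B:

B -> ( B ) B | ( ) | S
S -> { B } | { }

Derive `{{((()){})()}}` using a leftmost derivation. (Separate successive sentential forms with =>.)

B => S   [B -> S]
S => {B}   [S -> { B }]
{B} => {S}   [B -> S]
{S} => {{B}}   [S -> { B }]
{{B}} => {{(B)B}}   [B -> ( B ) B]
{{(B)B}} => {{((B)B)B}}   [B -> ( B ) B]
{{((B)B)B}} => {{((())B)B}}   [B -> ( )]
{{((())B)B}} => {{((())S)B}}   [B -> S]
{{((())S)B}} => {{((()){})B}}   [S -> { }]
{{((()){})B}} => {{((()){})()}}   [B -> ( )]

B=>S=>{B}=>{S}=>{{B}}=>{{(B)B}}=>{{((B)B)B}}=>{{((())B)B}}=>{{((())S)B}}=>{{((()){})B}}=>{{((()){})()}}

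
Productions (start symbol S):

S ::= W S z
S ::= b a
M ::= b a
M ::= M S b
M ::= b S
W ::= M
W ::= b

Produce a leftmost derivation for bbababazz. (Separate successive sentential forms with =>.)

S => WSz   [S ::= W S z]
WSz => MSz   [W ::= M]
MSz => bSSz   [M ::= b S]
bSSz => bbaSz   [S ::= b a]
bbaSz => bbaWSzz   [S ::= W S z]
bbaWSzz => bbaMSzz   [W ::= M]
bbaMSzz => bbabaSzz   [M ::= b a]
bbabaSzz => bbababazz   [S ::= b a]

S => WSz => MSz => bSSz => bbaSz => bbaWSzz => bbaMSzz => bbabaSzz => bbababazz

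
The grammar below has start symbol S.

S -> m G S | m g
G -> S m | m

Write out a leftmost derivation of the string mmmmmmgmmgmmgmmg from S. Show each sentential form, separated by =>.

S => mGS => mSmS => mmGSmS => mmSmSmS => mmmGSmSmS => mmmSmSmSmS => mmmmGSmSmSmS => mmmmmSmSmSmS => mmmmmmgmSmSmS => mmmmmmgmmgmSmS => mmmmmmgmmgmmgmS => mmmmmmgmmgmmgmmg

S => mGS   [S -> m G S]
mGS => mSmS   [G -> S m]
mSmS => mmGSmS   [S -> m G S]
mmGSmS => mmSmSmS   [G -> S m]
mmSmSmS => mmmGSmSmS   [S -> m G S]
mmmGSmSmS => mmmSmSmSmS   [G -> S m]
mmmSmSmSmS => mmmmGSmSmSmS   [S -> m G S]
mmmmGSmSmSmS => mmmmmSmSmSmS   [G -> m]
mmmmmSmSmSmS => mmmmmmgmSmSmS   [S -> m g]
mmmmmmgmSmSmS => mmmmmmgmmgmSmS   [S -> m g]
mmmmmmgmmgmSmS => mmmmmmgmmgmmgmS   [S -> m g]
mmmmmmgmmgmmgmS => mmmmmmgmmgmmgmmg   [S -> m g]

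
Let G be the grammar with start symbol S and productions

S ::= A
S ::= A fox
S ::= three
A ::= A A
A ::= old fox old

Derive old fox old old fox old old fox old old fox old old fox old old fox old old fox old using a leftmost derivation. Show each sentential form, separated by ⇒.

S ⇒ A   [S ::= A]
A ⇒ A A   [A ::= A A]
A A ⇒ A A A   [A ::= A A]
A A A ⇒ old fox old A A   [A ::= old fox old]
old fox old A A ⇒ old fox old A A A   [A ::= A A]
old fox old A A A ⇒ old fox old A A A A   [A ::= A A]
old fox old A A A A ⇒ old fox old A A A A A   [A ::= A A]
old fox old A A A A A ⇒ old fox old A A A A A A   [A ::= A A]
old fox old A A A A A A ⇒ old fox old old fox old A A A A A   [A ::= old fox old]
old fox old old fox old A A A A A ⇒ old fox old old fox old old fox old A A A A   [A ::= old fox old]
old fox old old fox old old fox old A A A A ⇒ old fox old old fox old old fox old old fox old A A A   [A ::= old fox old]
old fox old old fox old old fox old old fox old A A A ⇒ old fox old old fox old old fox old old fox old old fox old A A   [A ::= old fox old]
old fox old old fox old old fox old old fox old old fox old A A ⇒ old fox old old fox old old fox old old fox old old fox old old fox old A   [A ::= old fox old]
old fox old old fox old old fox old old fox old old fox old old fox old A ⇒ old fox old old fox old old fox old old fox old old fox old old fox old old fox old   [A ::= old fox old]

S ⇒ A ⇒ A A ⇒ A A A ⇒ old fox old A A ⇒ old fox old A A A ⇒ old fox old A A A A ⇒ old fox old A A A A A ⇒ old fox old A A A A A A ⇒ old fox old old fox old A A A A A ⇒ old fox old old fox old old fox old A A A A ⇒ old fox old old fox old old fox old old fox old A A A ⇒ old fox old old fox old old fox old old fox old old fox old A A ⇒ old fox old old fox old old fox old old fox old old fox old old fox old A ⇒ old fox old old fox old old fox old old fox old old fox old old fox old old fox old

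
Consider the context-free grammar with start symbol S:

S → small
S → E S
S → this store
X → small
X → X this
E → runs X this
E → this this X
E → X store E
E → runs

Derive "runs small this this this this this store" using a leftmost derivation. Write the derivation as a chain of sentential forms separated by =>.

S => E S => runs X this S => runs X this this S => runs X this this this S => runs X this this this this S => runs small this this this this S => runs small this this this this this store

S => E S   [S → E S]
E S => runs X this S   [E → runs X this]
runs X this S => runs X this this S   [X → X this]
runs X this this S => runs X this this this S   [X → X this]
runs X this this this S => runs X this this this this S   [X → X this]
runs X this this this this S => runs small this this this this S   [X → small]
runs small this this this this S => runs small this this this this this store   [S → this store]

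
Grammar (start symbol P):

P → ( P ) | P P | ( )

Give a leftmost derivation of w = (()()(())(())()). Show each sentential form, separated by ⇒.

P⇒(P)⇒(PP)⇒(PPP)⇒(()PP)⇒(()PPP)⇒(()()PP)⇒(()()PPP)⇒(()()(P)PP)⇒(()()(())PP)⇒(()()(())(P)P)⇒(()()(())(())P)⇒(()()(())(())())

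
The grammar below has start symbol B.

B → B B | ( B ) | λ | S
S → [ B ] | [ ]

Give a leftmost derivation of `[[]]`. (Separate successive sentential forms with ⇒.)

B ⇒ S ⇒ [B] ⇒ [S] ⇒ [[]]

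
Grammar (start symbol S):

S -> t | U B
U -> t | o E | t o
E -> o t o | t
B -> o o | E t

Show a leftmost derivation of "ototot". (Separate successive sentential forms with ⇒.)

S ⇒ UB   [S -> U B]
UB ⇒ oEB   [U -> o E]
oEB ⇒ otB   [E -> t]
otB ⇒ otEt   [B -> E t]
otEt ⇒ ototot   [E -> o t o]

S ⇒ UB ⇒ oEB ⇒ otB ⇒ otEt ⇒ ototot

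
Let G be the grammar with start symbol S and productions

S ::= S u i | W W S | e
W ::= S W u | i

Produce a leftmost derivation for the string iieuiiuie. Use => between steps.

S => WWS   [S ::= W W S]
WWS => SWuWS   [W ::= S W u]
SWuWS => SuiWuWS   [S ::= S u i]
SuiWuWS => WWSuiWuWS   [S ::= W W S]
WWSuiWuWS => iWSuiWuWS   [W ::= i]
iWSuiWuWS => iiSuiWuWS   [W ::= i]
iiSuiWuWS => iieuiWuWS   [S ::= e]
iieuiWuWS => iieuiiuWS   [W ::= i]
iieuiiuWS => iieuiiuiS   [W ::= i]
iieuiiuiS => iieuiiuie   [S ::= e]

S => WWS => SWuWS => SuiWuWS => WWSuiWuWS => iWSuiWuWS => iiSuiWuWS => iieuiWuWS => iieuiiuWS => iieuiiuiS => iieuiiuie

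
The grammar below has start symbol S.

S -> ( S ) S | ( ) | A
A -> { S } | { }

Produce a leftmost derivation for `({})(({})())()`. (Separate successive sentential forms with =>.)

S=>(S)S=>(A)S=>({})S=>({})(S)S=>({})((S)S)S=>({})((A)S)S=>({})(({})S)S=>({})(({})())S=>({})(({})())()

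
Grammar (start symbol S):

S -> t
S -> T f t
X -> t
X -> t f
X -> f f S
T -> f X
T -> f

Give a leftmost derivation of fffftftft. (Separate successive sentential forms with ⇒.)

S ⇒ Tft   [S -> T f t]
Tft ⇒ fXft   [T -> f X]
fXft ⇒ fffSft   [X -> f f S]
fffSft ⇒ fffTftft   [S -> T f t]
fffTftft ⇒ ffffXftft   [T -> f X]
ffffXftft ⇒ fffftftft   [X -> t]

S ⇒ Tft ⇒ fXft ⇒ fffSft ⇒ fffTftft ⇒ ffffXftft ⇒ fffftftft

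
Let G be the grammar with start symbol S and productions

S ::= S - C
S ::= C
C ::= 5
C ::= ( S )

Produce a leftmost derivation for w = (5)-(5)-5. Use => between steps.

S => S-C   [S ::= S - C]
S-C => S-C-C   [S ::= S - C]
S-C-C => C-C-C   [S ::= C]
C-C-C => (S)-C-C   [C ::= ( S )]
(S)-C-C => (C)-C-C   [S ::= C]
(C)-C-C => (5)-C-C   [C ::= 5]
(5)-C-C => (5)-(S)-C   [C ::= ( S )]
(5)-(S)-C => (5)-(C)-C   [S ::= C]
(5)-(C)-C => (5)-(5)-C   [C ::= 5]
(5)-(5)-C => (5)-(5)-5   [C ::= 5]

S=>S-C=>S-C-C=>C-C-C=>(S)-C-C=>(C)-C-C=>(5)-C-C=>(5)-(S)-C=>(5)-(C)-C=>(5)-(5)-C=>(5)-(5)-5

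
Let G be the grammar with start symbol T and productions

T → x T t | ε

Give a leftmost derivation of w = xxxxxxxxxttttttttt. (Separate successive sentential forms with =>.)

T => xTt => xxTtt => xxxTttt => xxxxTtttt => xxxxxTttttt => xxxxxxTtttttt => xxxxxxxTttttttt => xxxxxxxxTtttttttt => xxxxxxxxxTttttttttt => xxxxxxxxxttttttttt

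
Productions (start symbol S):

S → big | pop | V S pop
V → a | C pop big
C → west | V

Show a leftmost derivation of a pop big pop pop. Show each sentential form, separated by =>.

S => V S pop   [S → V S pop]
V S pop => C pop big S pop   [V → C pop big]
C pop big S pop => V pop big S pop   [C → V]
V pop big S pop => a pop big S pop   [V → a]
a pop big S pop => a pop big pop pop   [S → pop]

S => V S pop => C pop big S pop => V pop big S pop => a pop big S pop => a pop big pop pop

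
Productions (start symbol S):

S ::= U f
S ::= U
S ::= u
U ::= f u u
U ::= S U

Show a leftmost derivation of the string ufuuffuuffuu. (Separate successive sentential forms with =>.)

S=>U=>SU=>UfU=>SUfU=>UfUfU=>SUfUfU=>uUfUfU=>ufuufUfU=>ufuuffuufU=>ufuuffuuffuu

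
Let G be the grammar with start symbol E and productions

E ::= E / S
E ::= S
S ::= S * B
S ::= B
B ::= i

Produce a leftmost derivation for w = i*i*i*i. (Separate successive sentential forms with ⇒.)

E ⇒ S ⇒ S*B ⇒ S*B*B ⇒ S*B*B*B ⇒ B*B*B*B ⇒ i*B*B*B ⇒ i*i*B*B ⇒ i*i*i*B ⇒ i*i*i*i

E ⇒ S   [E ::= S]
S ⇒ S*B   [S ::= S * B]
S*B ⇒ S*B*B   [S ::= S * B]
S*B*B ⇒ S*B*B*B   [S ::= S * B]
S*B*B*B ⇒ B*B*B*B   [S ::= B]
B*B*B*B ⇒ i*B*B*B   [B ::= i]
i*B*B*B ⇒ i*i*B*B   [B ::= i]
i*i*B*B ⇒ i*i*i*B   [B ::= i]
i*i*i*B ⇒ i*i*i*i   [B ::= i]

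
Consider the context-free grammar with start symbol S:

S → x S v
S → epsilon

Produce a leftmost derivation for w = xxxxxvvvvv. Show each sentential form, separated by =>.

S => xSv   [S → x S v]
xSv => xxSvv   [S → x S v]
xxSvv => xxxSvvv   [S → x S v]
xxxSvvv => xxxxSvvvv   [S → x S v]
xxxxSvvvv => xxxxxSvvvvv   [S → x S v]
xxxxxSvvvvv => xxxxxvvvvv   [S → epsilon]

S => xSv => xxSvv => xxxSvvv => xxxxSvvvv => xxxxxSvvvvv => xxxxxvvvvv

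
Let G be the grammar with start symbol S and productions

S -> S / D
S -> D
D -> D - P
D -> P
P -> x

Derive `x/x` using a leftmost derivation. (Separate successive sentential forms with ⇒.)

S ⇒ S/D   [S -> S / D]
S/D ⇒ D/D   [S -> D]
D/D ⇒ P/D   [D -> P]
P/D ⇒ x/D   [P -> x]
x/D ⇒ x/P   [D -> P]
x/P ⇒ x/x   [P -> x]

S ⇒ S/D ⇒ D/D ⇒ P/D ⇒ x/D ⇒ x/P ⇒ x/x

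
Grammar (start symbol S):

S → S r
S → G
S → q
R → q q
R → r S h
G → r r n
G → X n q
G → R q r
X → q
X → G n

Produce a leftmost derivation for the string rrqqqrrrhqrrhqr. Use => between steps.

S => G   [S → G]
G => Rqr   [G → R q r]
Rqr => rShqr   [R → r S h]
rShqr => rSrhqr   [S → S r]
rSrhqr => rGrhqr   [S → G]
rGrhqr => rRqrrhqr   [G → R q r]
rRqrrhqr => rrShqrrhqr   [R → r S h]
rrShqrrhqr => rrSrhqrrhqr   [S → S r]
rrSrhqrrhqr => rrSrrhqrrhqr   [S → S r]
rrSrrhqrrhqr => rrGrrhqrrhqr   [S → G]
rrGrrhqrrhqr => rrRqrrrhqrrhqr   [G → R q r]
rrRqrrrhqrrhqr => rrqqqrrrhqrrhqr   [R → q q]

S => G => Rqr => rShqr => rSrhqr => rGrhqr => rRqrrhqr => rrShqrrhqr => rrSrhqrrhqr => rrSrrhqrrhqr => rrGrrhqrrhqr => rrRqrrrhqrrhqr => rrqqqrrrhqrrhqr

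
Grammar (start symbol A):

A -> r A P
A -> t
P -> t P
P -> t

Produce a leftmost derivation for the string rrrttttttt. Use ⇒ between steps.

A ⇒ rAP   [A -> r A P]
rAP ⇒ rrAPP   [A -> r A P]
rrAPP ⇒ rrrAPPP   [A -> r A P]
rrrAPPP ⇒ rrrtPPP   [A -> t]
rrrtPPP ⇒ rrrttPP   [P -> t]
rrrttPP ⇒ rrrtttPP   [P -> t P]
rrrtttPP ⇒ rrrttttPP   [P -> t P]
rrrttttPP ⇒ rrrtttttPP   [P -> t P]
rrrtttttPP ⇒ rrrttttttP   [P -> t]
rrrttttttP ⇒ rrrttttttt   [P -> t]

A⇒rAP⇒rrAPP⇒rrrAPPP⇒rrrtPPP⇒rrrttPP⇒rrrtttPP⇒rrrttttPP⇒rrrtttttPP⇒rrrttttttP⇒rrrttttttt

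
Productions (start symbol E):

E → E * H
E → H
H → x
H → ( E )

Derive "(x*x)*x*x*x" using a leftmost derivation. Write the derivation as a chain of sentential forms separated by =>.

E => E*H => E*H*H => E*H*H*H => H*H*H*H => (E)*H*H*H => (E*H)*H*H*H => (H*H)*H*H*H => (x*H)*H*H*H => (x*x)*H*H*H => (x*x)*x*H*H => (x*x)*x*x*H => (x*x)*x*x*x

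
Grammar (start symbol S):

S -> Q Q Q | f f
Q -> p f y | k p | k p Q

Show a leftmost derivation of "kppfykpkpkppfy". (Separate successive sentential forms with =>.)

S=>QQQ=>kpQQQ=>kppfyQQ=>kppfykpQQ=>kppfykpkpQQ=>kppfykpkpkpQ=>kppfykpkpkppfy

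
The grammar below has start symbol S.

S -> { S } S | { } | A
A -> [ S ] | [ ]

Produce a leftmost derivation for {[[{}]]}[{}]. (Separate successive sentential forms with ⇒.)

S ⇒ {S}S   [S -> { S } S]
{S}S ⇒ {A}S   [S -> A]
{A}S ⇒ {[S]}S   [A -> [ S ]]
{[S]}S ⇒ {[A]}S   [S -> A]
{[A]}S ⇒ {[[S]]}S   [A -> [ S ]]
{[[S]]}S ⇒ {[[{}]]}S   [S -> { }]
{[[{}]]}S ⇒ {[[{}]]}A   [S -> A]
{[[{}]]}A ⇒ {[[{}]]}[S]   [A -> [ S ]]
{[[{}]]}[S] ⇒ {[[{}]]}[{}]   [S -> { }]

S ⇒ {S}S ⇒ {A}S ⇒ {[S]}S ⇒ {[A]}S ⇒ {[[S]]}S ⇒ {[[{}]]}S ⇒ {[[{}]]}A ⇒ {[[{}]]}[S] ⇒ {[[{}]]}[{}]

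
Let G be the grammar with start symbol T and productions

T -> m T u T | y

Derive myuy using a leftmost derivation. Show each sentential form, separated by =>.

T => mTuT => myuT => myuy

T => mTuT   [T -> m T u T]
mTuT => myuT   [T -> y]
myuT => myuy   [T -> y]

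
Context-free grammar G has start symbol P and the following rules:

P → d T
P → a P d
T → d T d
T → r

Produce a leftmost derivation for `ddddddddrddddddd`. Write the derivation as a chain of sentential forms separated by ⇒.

P ⇒ dT   [P → d T]
dT ⇒ ddTd   [T → d T d]
ddTd ⇒ dddTdd   [T → d T d]
dddTdd ⇒ ddddTddd   [T → d T d]
ddddTddd ⇒ dddddTdddd   [T → d T d]
dddddTdddd ⇒ ddddddTddddd   [T → d T d]
ddddddTddddd ⇒ dddddddTdddddd   [T → d T d]
dddddddTdddddd ⇒ ddddddddTddddddd   [T → d T d]
ddddddddTddddddd ⇒ ddddddddrddddddd   [T → r]

P ⇒ dT ⇒ ddTd ⇒ dddTdd ⇒ ddddTddd ⇒ dddddTdddd ⇒ ddddddTddddd ⇒ dddddddTdddddd ⇒ ddddddddTddddddd ⇒ ddddddddrddddddd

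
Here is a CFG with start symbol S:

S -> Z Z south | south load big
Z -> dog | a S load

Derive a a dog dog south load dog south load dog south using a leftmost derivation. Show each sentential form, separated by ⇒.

S ⇒ Z Z south ⇒ a S load Z south ⇒ a Z Z south load Z south ⇒ a a S load Z south load Z south ⇒ a a Z Z south load Z south load Z south ⇒ a a dog Z south load Z south load Z south ⇒ a a dog dog south load Z south load Z south ⇒ a a dog dog south load dog south load Z south ⇒ a a dog dog south load dog south load dog south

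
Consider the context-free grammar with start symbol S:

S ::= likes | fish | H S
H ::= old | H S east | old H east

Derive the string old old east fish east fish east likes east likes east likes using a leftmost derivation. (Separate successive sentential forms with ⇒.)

S ⇒ H S ⇒ H S east S ⇒ H S east S east S ⇒ H S east S east S east S ⇒ H S east S east S east S east S ⇒ old H east S east S east S east S east S ⇒ old old east S east S east S east S east S ⇒ old old east fish east S east S east S east S ⇒ old old east fish east fish east S east S east S ⇒ old old east fish east fish east likes east S east S ⇒ old old east fish east fish east likes east likes east S ⇒ old old east fish east fish east likes east likes east likes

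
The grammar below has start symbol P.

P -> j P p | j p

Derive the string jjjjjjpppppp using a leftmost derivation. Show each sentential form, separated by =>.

P => jPp   [P -> j P p]
jPp => jjPpp   [P -> j P p]
jjPpp => jjjPppp   [P -> j P p]
jjjPppp => jjjjPpppp   [P -> j P p]
jjjjPpppp => jjjjjPppppp   [P -> j P p]
jjjjjPppppp => jjjjjjpppppp   [P -> j p]

P => jPp => jjPpp => jjjPppp => jjjjPpppp => jjjjjPppppp => jjjjjjpppppp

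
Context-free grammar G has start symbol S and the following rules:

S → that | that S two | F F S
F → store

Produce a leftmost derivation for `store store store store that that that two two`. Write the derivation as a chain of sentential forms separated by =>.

S => F F S   [S → F F S]
F F S => store F S   [F → store]
store F S => store store S   [F → store]
store store S => store store F F S   [S → F F S]
store store F F S => store store store F S   [F → store]
store store store F S => store store store store S   [F → store]
store store store store S => store store store store that S two   [S → that S two]
store store store store that S two => store store store store that that S two two   [S → that S two]
store store store store that that S two two => store store store store that that that two two   [S → that]

S => F F S => store F S => store store S => store store F F S => store store store F S => store store store store S => store store store store that S two => store store store store that that S two two => store store store store that that that two two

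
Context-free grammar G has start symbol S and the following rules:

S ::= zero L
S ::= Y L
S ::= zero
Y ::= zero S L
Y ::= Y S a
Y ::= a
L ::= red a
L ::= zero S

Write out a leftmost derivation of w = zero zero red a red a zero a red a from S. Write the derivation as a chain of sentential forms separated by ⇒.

S ⇒ Y L ⇒ zero S L L ⇒ zero zero L L L ⇒ zero zero red a L L ⇒ zero zero red a red a L ⇒ zero zero red a red a zero S ⇒ zero zero red a red a zero Y L ⇒ zero zero red a red a zero a L ⇒ zero zero red a red a zero a red a

S ⇒ Y L   [S ::= Y L]
Y L ⇒ zero S L L   [Y ::= zero S L]
zero S L L ⇒ zero zero L L L   [S ::= zero L]
zero zero L L L ⇒ zero zero red a L L   [L ::= red a]
zero zero red a L L ⇒ zero zero red a red a L   [L ::= red a]
zero zero red a red a L ⇒ zero zero red a red a zero S   [L ::= zero S]
zero zero red a red a zero S ⇒ zero zero red a red a zero Y L   [S ::= Y L]
zero zero red a red a zero Y L ⇒ zero zero red a red a zero a L   [Y ::= a]
zero zero red a red a zero a L ⇒ zero zero red a red a zero a red a   [L ::= red a]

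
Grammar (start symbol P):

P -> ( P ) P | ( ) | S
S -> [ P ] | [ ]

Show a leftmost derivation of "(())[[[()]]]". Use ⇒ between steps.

P ⇒ (P)P ⇒ (())P ⇒ (())S ⇒ (())[P] ⇒ (())[S] ⇒ (())[[P]] ⇒ (())[[S]] ⇒ (())[[[P]]] ⇒ (())[[[()]]]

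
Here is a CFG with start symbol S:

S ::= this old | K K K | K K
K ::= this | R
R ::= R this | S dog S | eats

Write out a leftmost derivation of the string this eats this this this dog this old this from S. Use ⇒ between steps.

S ⇒ K K K ⇒ this K K ⇒ this R K ⇒ this S dog S K ⇒ this K K K dog S K ⇒ this R K K dog S K ⇒ this R this K K dog S K ⇒ this eats this K K dog S K ⇒ this eats this this K dog S K ⇒ this eats this this this dog S K ⇒ this eats this this this dog this old K ⇒ this eats this this this dog this old this

S ⇒ K K K   [S ::= K K K]
K K K ⇒ this K K   [K ::= this]
this K K ⇒ this R K   [K ::= R]
this R K ⇒ this S dog S K   [R ::= S dog S]
this S dog S K ⇒ this K K K dog S K   [S ::= K K K]
this K K K dog S K ⇒ this R K K dog S K   [K ::= R]
this R K K dog S K ⇒ this R this K K dog S K   [R ::= R this]
this R this K K dog S K ⇒ this eats this K K dog S K   [R ::= eats]
this eats this K K dog S K ⇒ this eats this this K dog S K   [K ::= this]
this eats this this K dog S K ⇒ this eats this this this dog S K   [K ::= this]
this eats this this this dog S K ⇒ this eats this this this dog this old K   [S ::= this old]
this eats this this this dog this old K ⇒ this eats this this this dog this old this   [K ::= this]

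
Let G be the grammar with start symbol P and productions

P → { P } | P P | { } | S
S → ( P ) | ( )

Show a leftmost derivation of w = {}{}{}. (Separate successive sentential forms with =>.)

P => PP   [P → P P]
PP => {}P   [P → { }]
{}P => {}PP   [P → P P]
{}PP => {}{}P   [P → { }]
{}{}P => {}{}{}   [P → { }]

P => PP => {}P => {}PP => {}{}P => {}{}{}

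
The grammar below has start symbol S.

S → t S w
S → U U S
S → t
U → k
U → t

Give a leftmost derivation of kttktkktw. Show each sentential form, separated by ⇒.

S⇒UUS⇒kUS⇒ktS⇒ktUUS⇒kttUS⇒kttkS⇒kttktSw⇒kttktUUSw⇒kttktkUSw⇒kttktkkSw⇒kttktkktw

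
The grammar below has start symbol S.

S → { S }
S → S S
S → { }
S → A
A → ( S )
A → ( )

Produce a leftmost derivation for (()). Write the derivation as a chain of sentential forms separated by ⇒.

S ⇒ A ⇒ (S) ⇒ (A) ⇒ (())

S ⇒ A   [S → A]
A ⇒ (S)   [A → ( S )]
(S) ⇒ (A)   [S → A]
(A) ⇒ (())   [A → ( )]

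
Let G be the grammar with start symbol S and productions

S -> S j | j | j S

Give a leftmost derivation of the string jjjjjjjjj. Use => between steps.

S => jS   [S -> j S]
jS => jSj   [S -> S j]
jSj => jSjj   [S -> S j]
jSjj => jSjjj   [S -> S j]
jSjjj => jjSjjj   [S -> j S]
jjSjjj => jjjSjjj   [S -> j S]
jjjSjjj => jjjSjjjj   [S -> S j]
jjjSjjjj => jjjSjjjjj   [S -> S j]
jjjSjjjjj => jjjjjjjjj   [S -> j]

S => jS => jSj => jSjj => jSjjj => jjSjjj => jjjSjjj => jjjSjjjj => jjjSjjjjj => jjjjjjjjj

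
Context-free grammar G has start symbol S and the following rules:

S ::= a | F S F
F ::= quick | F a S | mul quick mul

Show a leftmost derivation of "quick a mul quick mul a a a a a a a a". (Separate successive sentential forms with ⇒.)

S ⇒ F S F ⇒ quick S F ⇒ quick a F ⇒ quick a F a S ⇒ quick a F a S a S ⇒ quick a F a S a S a S ⇒ quick a F a S a S a S a S ⇒ quick a mul quick mul a S a S a S a S ⇒ quick a mul quick mul a a a S a S a S ⇒ quick a mul quick mul a a a a a S a S ⇒ quick a mul quick mul a a a a a a a S ⇒ quick a mul quick mul a a a a a a a a

S ⇒ F S F   [S ::= F S F]
F S F ⇒ quick S F   [F ::= quick]
quick S F ⇒ quick a F   [S ::= a]
quick a F ⇒ quick a F a S   [F ::= F a S]
quick a F a S ⇒ quick a F a S a S   [F ::= F a S]
quick a F a S a S ⇒ quick a F a S a S a S   [F ::= F a S]
quick a F a S a S a S ⇒ quick a F a S a S a S a S   [F ::= F a S]
quick a F a S a S a S a S ⇒ quick a mul quick mul a S a S a S a S   [F ::= mul quick mul]
quick a mul quick mul a S a S a S a S ⇒ quick a mul quick mul a a a S a S a S   [S ::= a]
quick a mul quick mul a a a S a S a S ⇒ quick a mul quick mul a a a a a S a S   [S ::= a]
quick a mul quick mul a a a a a S a S ⇒ quick a mul quick mul a a a a a a a S   [S ::= a]
quick a mul quick mul a a a a a a a S ⇒ quick a mul quick mul a a a a a a a a   [S ::= a]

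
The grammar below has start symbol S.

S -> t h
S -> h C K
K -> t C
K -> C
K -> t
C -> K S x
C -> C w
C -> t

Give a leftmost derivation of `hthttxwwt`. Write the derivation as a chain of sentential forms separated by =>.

S => hCK   [S -> h C K]
hCK => hCwK   [C -> C w]
hCwK => hCwwK   [C -> C w]
hCwwK => hKSxwwK   [C -> K S x]
hKSxwwK => htSxwwK   [K -> t]
htSxwwK => hthCKxwwK   [S -> h C K]
hthCKxwwK => hthtKxwwK   [C -> t]
hthtKxwwK => hthttxwwK   [K -> t]
hthttxwwK => hthttxwwt   [K -> t]

S=>hCK=>hCwK=>hCwwK=>hKSxwwK=>htSxwwK=>hthCKxwwK=>hthtKxwwK=>hthttxwwK=>hthttxwwt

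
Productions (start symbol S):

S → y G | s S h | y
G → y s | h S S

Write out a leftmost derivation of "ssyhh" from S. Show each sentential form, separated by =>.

S=>sSh=>ssShh=>ssyhh

S => sSh   [S → s S h]
sSh => ssShh   [S → s S h]
ssShh => ssyhh   [S → y]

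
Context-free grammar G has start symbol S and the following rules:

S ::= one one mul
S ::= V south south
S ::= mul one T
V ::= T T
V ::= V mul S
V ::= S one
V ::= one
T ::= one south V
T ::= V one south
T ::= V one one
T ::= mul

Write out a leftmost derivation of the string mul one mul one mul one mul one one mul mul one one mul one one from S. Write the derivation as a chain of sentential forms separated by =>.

S => mul one T   [S ::= mul one T]
mul one T => mul one V one one   [T ::= V one one]
mul one V one one => mul one V mul S one one   [V ::= V mul S]
mul one V mul S one one => mul one V mul S mul S one one   [V ::= V mul S]
mul one V mul S mul S one one => mul one S one mul S mul S one one   [V ::= S one]
mul one S one mul S mul S one one => mul one mul one T one mul S mul S one one   [S ::= mul one T]
mul one mul one T one mul S mul S one one => mul one mul one mul one mul S mul S one one   [T ::= mul]
mul one mul one mul one mul S mul S one one => mul one mul one mul one mul one one mul mul S one one   [S ::= one one mul]
mul one mul one mul one mul one one mul mul S one one => mul one mul one mul one mul one one mul mul one one mul one one   [S ::= one one mul]

S => mul one T => mul one V one one => mul one V mul S one one => mul one V mul S mul S one one => mul one S one mul S mul S one one => mul one mul one T one mul S mul S one one => mul one mul one mul one mul S mul S one one => mul one mul one mul one mul one one mul mul S one one => mul one mul one mul one mul one one mul mul one one mul one one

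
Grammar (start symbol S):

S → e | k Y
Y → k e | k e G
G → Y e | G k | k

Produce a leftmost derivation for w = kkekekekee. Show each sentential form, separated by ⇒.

S ⇒ kY ⇒ kkeG ⇒ kkeYe ⇒ kkekeGe ⇒ kkekeYee ⇒ kkekekeGee ⇒ kkekekekee

S ⇒ kY   [S → k Y]
kY ⇒ kkeG   [Y → k e G]
kkeG ⇒ kkeYe   [G → Y e]
kkeYe ⇒ kkekeGe   [Y → k e G]
kkekeGe ⇒ kkekeYee   [G → Y e]
kkekeYee ⇒ kkekekeGee   [Y → k e G]
kkekekeGee ⇒ kkekekekee   [G → k]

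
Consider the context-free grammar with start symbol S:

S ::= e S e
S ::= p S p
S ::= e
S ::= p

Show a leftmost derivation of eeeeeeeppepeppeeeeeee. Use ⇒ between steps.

S ⇒ eSe ⇒ eeSee ⇒ eeeSeee ⇒ eeeeSeeee ⇒ eeeeeSeeeee ⇒ eeeeeeSeeeeee ⇒ eeeeeeeSeeeeeee ⇒ eeeeeeepSpeeeeeee ⇒ eeeeeeeppSppeeeeeee ⇒ eeeeeeeppeSeppeeeeeee ⇒ eeeeeeeppepeppeeeeeee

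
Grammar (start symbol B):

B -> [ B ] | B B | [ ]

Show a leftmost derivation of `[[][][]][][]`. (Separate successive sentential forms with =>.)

B => BB   [B -> B B]
BB => BBB   [B -> B B]
BBB => [B]BB   [B -> [ B ]]
[B]BB => [BB]BB   [B -> B B]
[BB]BB => [BBB]BB   [B -> B B]
[BBB]BB => [[]BB]BB   [B -> [ ]]
[[]BB]BB => [[][]B]BB   [B -> [ ]]
[[][]B]BB => [[][][]]BB   [B -> [ ]]
[[][][]]BB => [[][][]][]B   [B -> [ ]]
[[][][]][]B => [[][][]][][]   [B -> [ ]]

B => BB => BBB => [B]BB => [BB]BB => [BBB]BB => [[]BB]BB => [[][]B]BB => [[][][]]BB => [[][][]][]B => [[][][]][][]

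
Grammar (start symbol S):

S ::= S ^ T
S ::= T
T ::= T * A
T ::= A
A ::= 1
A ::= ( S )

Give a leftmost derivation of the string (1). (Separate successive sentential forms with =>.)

S => T => A => (S) => (T) => (A) => (1)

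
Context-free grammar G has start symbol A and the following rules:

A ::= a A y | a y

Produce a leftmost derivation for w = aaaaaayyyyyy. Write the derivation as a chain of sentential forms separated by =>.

A => aAy   [A ::= a A y]
aAy => aaAyy   [A ::= a A y]
aaAyy => aaaAyyy   [A ::= a A y]
aaaAyyy => aaaaAyyyy   [A ::= a A y]
aaaaAyyyy => aaaaaAyyyyy   [A ::= a A y]
aaaaaAyyyyy => aaaaaayyyyyy   [A ::= a y]

A=>aAy=>aaAyy=>aaaAyyy=>aaaaAyyyy=>aaaaaAyyyyy=>aaaaaayyyyyy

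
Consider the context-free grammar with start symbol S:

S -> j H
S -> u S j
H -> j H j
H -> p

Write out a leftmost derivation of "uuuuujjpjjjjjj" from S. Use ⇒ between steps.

S ⇒ uSj ⇒ uuSjj ⇒ uuuSjjj ⇒ uuuuSjjjj ⇒ uuuuuSjjjjj ⇒ uuuuujHjjjjj ⇒ uuuuujjHjjjjjj ⇒ uuuuujjpjjjjjj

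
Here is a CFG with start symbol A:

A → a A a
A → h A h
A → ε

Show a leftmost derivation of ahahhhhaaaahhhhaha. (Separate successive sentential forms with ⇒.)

A⇒aAa⇒ahAha⇒ahaAaha⇒ahahAhaha⇒ahahhAhhaha⇒ahahhhAhhhaha⇒ahahhhhAhhhhaha⇒ahahhhhaAahhhhaha⇒ahahhhhaaAaahhhhaha⇒ahahhhhaaaahhhhaha

A ⇒ aAa   [A → a A a]
aAa ⇒ ahAha   [A → h A h]
ahAha ⇒ ahaAaha   [A → a A a]
ahaAaha ⇒ ahahAhaha   [A → h A h]
ahahAhaha ⇒ ahahhAhhaha   [A → h A h]
ahahhAhhaha ⇒ ahahhhAhhhaha   [A → h A h]
ahahhhAhhhaha ⇒ ahahhhhAhhhhaha   [A → h A h]
ahahhhhAhhhhaha ⇒ ahahhhhaAahhhhaha   [A → a A a]
ahahhhhaAahhhhaha ⇒ ahahhhhaaAaahhhhaha   [A → a A a]
ahahhhhaaAaahhhhaha ⇒ ahahhhhaaaahhhhaha   [A → ε]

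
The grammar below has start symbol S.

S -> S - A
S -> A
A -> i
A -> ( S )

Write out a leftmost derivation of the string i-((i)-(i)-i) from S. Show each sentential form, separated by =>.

S => S-A => A-A => i-A => i-(S) => i-(S-A) => i-(S-A-A) => i-(A-A-A) => i-((S)-A-A) => i-((A)-A-A) => i-((i)-A-A) => i-((i)-(S)-A) => i-((i)-(A)-A) => i-((i)-(i)-A) => i-((i)-(i)-i)

S => S-A   [S -> S - A]
S-A => A-A   [S -> A]
A-A => i-A   [A -> i]
i-A => i-(S)   [A -> ( S )]
i-(S) => i-(S-A)   [S -> S - A]
i-(S-A) => i-(S-A-A)   [S -> S - A]
i-(S-A-A) => i-(A-A-A)   [S -> A]
i-(A-A-A) => i-((S)-A-A)   [A -> ( S )]
i-((S)-A-A) => i-((A)-A-A)   [S -> A]
i-((A)-A-A) => i-((i)-A-A)   [A -> i]
i-((i)-A-A) => i-((i)-(S)-A)   [A -> ( S )]
i-((i)-(S)-A) => i-((i)-(A)-A)   [S -> A]
i-((i)-(A)-A) => i-((i)-(i)-A)   [A -> i]
i-((i)-(i)-A) => i-((i)-(i)-i)   [A -> i]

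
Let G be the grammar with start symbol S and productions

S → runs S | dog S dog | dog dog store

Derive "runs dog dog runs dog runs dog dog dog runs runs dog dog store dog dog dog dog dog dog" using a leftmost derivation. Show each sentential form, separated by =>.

S => runs S => runs dog S dog => runs dog dog S dog dog => runs dog dog runs S dog dog => runs dog dog runs dog S dog dog dog => runs dog dog runs dog runs S dog dog dog => runs dog dog runs dog runs dog S dog dog dog dog => runs dog dog runs dog runs dog dog S dog dog dog dog dog => runs dog dog runs dog runs dog dog dog S dog dog dog dog dog dog => runs dog dog runs dog runs dog dog dog runs S dog dog dog dog dog dog => runs dog dog runs dog runs dog dog dog runs runs S dog dog dog dog dog dog => runs dog dog runs dog runs dog dog dog runs runs dog dog store dog dog dog dog dog dog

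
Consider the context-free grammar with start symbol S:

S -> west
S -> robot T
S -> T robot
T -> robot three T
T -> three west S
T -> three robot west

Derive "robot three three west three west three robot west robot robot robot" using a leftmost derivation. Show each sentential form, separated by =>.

S => T robot => robot three T robot => robot three three west S robot => robot three three west T robot robot => robot three three west three west S robot robot => robot three three west three west T robot robot robot => robot three three west three west three robot west robot robot robot

S => T robot   [S -> T robot]
T robot => robot three T robot   [T -> robot three T]
robot three T robot => robot three three west S robot   [T -> three west S]
robot three three west S robot => robot three three west T robot robot   [S -> T robot]
robot three three west T robot robot => robot three three west three west S robot robot   [T -> three west S]
robot three three west three west S robot robot => robot three three west three west T robot robot robot   [S -> T robot]
robot three three west three west T robot robot robot => robot three three west three west three robot west robot robot robot   [T -> three robot west]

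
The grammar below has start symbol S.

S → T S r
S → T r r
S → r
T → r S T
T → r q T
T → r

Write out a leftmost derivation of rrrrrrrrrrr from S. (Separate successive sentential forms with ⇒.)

S ⇒ TSr   [S → T S r]
TSr ⇒ rSTSr   [T → r S T]
rSTSr ⇒ rTrrTSr   [S → T r r]
rTrrTSr ⇒ rrSTrrTSr   [T → r S T]
rrSTrrTSr ⇒ rrTSrTrrTSr   [S → T S r]
rrTSrTrrTSr ⇒ rrrSrTrrTSr   [T → r]
rrrSrTrrTSr ⇒ rrrrrTrrTSr   [S → r]
rrrrrTrrTSr ⇒ rrrrrrrrTSr   [T → r]
rrrrrrrrTSr ⇒ rrrrrrrrrSr   [T → r]
rrrrrrrrrSr ⇒ rrrrrrrrrrr   [S → r]

S ⇒ TSr ⇒ rSTSr ⇒ rTrrTSr ⇒ rrSTrrTSr ⇒ rrTSrTrrTSr ⇒ rrrSrTrrTSr ⇒ rrrrrTrrTSr ⇒ rrrrrrrrTSr ⇒ rrrrrrrrrSr ⇒ rrrrrrrrrrr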